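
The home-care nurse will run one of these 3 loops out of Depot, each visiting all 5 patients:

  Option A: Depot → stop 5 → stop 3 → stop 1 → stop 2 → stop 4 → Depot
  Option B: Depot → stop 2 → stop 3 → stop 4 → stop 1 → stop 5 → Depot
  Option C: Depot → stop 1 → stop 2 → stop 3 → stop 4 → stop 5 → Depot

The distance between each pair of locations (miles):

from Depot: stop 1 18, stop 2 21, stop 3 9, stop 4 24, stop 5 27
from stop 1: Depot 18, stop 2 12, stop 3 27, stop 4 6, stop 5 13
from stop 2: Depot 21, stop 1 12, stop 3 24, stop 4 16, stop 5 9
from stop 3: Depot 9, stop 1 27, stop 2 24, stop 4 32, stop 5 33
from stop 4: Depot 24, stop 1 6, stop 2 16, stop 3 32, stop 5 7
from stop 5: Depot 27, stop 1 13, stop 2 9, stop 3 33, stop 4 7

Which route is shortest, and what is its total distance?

Option A: 27 + 33 + 27 + 12 + 16 + 24 = 139
Option B: 21 + 24 + 32 + 6 + 13 + 27 = 123
Option C: 18 + 12 + 24 + 32 + 7 + 27 = 120

120 miles — Option C is the shortest.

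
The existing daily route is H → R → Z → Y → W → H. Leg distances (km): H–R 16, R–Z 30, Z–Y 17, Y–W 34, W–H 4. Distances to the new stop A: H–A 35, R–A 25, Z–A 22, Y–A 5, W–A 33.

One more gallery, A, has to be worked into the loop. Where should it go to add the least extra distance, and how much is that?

+4 km — insert A between Y and W.

Insertion cost between consecutive stops i–j is d(i,A) + d(A,j) − d(i,j):
  between H and R: 35 + 25 − 16 = 44
  between R and Z: 25 + 22 − 30 = 17
  between Z and Y: 22 + 5 − 17 = 10
  between Y and W: 5 + 33 − 34 = 4
  between W and H: 33 + 35 − 4 = 64
Cheapest insertion is between Y and W, adding 4.
New total = 101 + 4 = 105.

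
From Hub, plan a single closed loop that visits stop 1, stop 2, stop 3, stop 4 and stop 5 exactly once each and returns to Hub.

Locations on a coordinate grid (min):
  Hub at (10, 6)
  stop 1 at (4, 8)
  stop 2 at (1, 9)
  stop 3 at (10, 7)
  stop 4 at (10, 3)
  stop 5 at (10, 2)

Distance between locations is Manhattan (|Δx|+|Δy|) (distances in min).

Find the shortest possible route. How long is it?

Shortest round trip = 32 min.

With 5 stops there are 5!/2 = 60 distinct round trips (a route and its reverse cost the same).
Hub-stop 1-stop 2-stop 3-stop 4-stop 5-Hub: 8+4+11+4+1+4 = 32
Hub-stop 1-stop 2-stop 3-stop 5-stop 4-Hub: 8+4+11+5+1+3 = 32
Hub-stop 1-stop 2-stop 4-stop 3-stop 5-Hub: 8+4+15+4+5+4 = 40
Hub-stop 1-stop 2-stop 4-stop 5-stop 3-Hub: 8+4+15+1+5+1 = 34
Hub-stop 1-stop 2-stop 5-stop 3-stop 4-Hub: 8+4+16+5+4+3 = 40
Hub-stop 1-stop 2-stop 5-stop 4-stop 3-Hub: 8+4+16+1+4+1 = 34
Hub-stop 1-stop 3-stop 2-stop 4-stop 5-Hub: 8+7+11+15+1+4 = 46
Hub-stop 1-stop 3-stop 2-stop 5-stop 4-Hub: 8+7+11+16+1+3 = 46
Hub-stop 1-stop 3-stop 4-stop 2-stop 5-Hub: 8+7+4+15+16+4 = 54
Hub-stop 1-stop 3-stop 4-stop 5-stop 2-Hub: 8+7+4+1+16+12 = 48
Hub-stop 1-stop 3-stop 5-stop 2-stop 4-Hub: 8+7+5+16+15+3 = 54
Hub-stop 1-stop 3-stop 5-stop 4-stop 2-Hub: 8+7+5+1+15+12 = 48
Hub-stop 1-stop 4-stop 2-stop 3-stop 5-Hub: 8+11+15+11+5+4 = 54
Hub-stop 1-stop 4-stop 2-stop 5-stop 3-Hub: 8+11+15+16+5+1 = 56
… (46 more)
The minimum is 32.
One optimal route: Hub → stop 1 → stop 2 → stop 3 → stop 4 → stop 5 → Hub (or its reverse).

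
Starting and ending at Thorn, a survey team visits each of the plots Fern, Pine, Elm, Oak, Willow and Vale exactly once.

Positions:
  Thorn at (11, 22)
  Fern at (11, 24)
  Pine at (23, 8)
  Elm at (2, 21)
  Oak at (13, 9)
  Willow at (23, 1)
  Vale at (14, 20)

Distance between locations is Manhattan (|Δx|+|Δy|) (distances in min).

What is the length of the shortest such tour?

There are 360 distinct closed tours to check (reversals are equivalent).
Thorn - Fern - Pine - Elm - Oak - Willow - Vale - Thorn: 2+28+34+23+18+28+5 = 138
Thorn - Fern - Pine - Elm - Oak - Vale - Willow - Thorn: 2+28+34+23+12+28+33 = 160
Thorn - Fern - Pine - Elm - Willow - Oak - Vale - Thorn: 2+28+34+41+18+12+5 = 140
Thorn - Fern - Pine - Elm - Willow - Vale - Oak - Thorn: 2+28+34+41+28+12+15 = 160
Thorn - Fern - Pine - Elm - Vale - Oak - Willow - Thorn: 2+28+34+13+12+18+33 = 140
Thorn - Fern - Pine - Elm - Vale - Willow - Oak - Thorn: 2+28+34+13+28+18+15 = 138
Thorn - Fern - Pine - Oak - Elm - Willow - Vale - Thorn: 2+28+11+23+41+28+5 = 138
Thorn - Fern - Pine - Oak - Elm - Vale - Willow - Thorn: 2+28+11+23+13+28+33 = 138
… (352 more)
Thorn - Fern - Elm - Oak - Pine - Willow - Vale - Thorn: 2+12+23+11+7+28+5 = 88  ← best
The minimum is 88.
One optimal route: Thorn → Fern → Elm → Oak → Pine → Willow → Vale → Thorn (or its reverse).

88 min — the shortest possible round trip.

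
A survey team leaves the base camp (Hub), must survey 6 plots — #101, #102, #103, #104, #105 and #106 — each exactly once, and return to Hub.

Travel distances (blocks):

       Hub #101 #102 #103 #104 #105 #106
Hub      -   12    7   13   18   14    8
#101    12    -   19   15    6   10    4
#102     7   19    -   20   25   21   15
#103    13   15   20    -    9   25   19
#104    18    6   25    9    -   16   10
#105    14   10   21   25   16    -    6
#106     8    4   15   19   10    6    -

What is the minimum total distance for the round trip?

Shortest round trip = 66 blocks.

Hub→#101→#102→#103→#104→#105→#106→Hub: 12+19+20+9+16+6+8 = 90
Hub→#101→#102→#103→#104→#106→#105→Hub: 12+19+20+9+10+6+14 = 90
Hub→#101→#102→#103→#105→#104→#106→Hub: 12+19+20+25+16+10+8 = 110
Hub→#101→#102→#103→#105→#106→#104→Hub: 12+19+20+25+6+10+18 = 110
Hub→#101→#102→#103→#106→#104→#105→Hub: 12+19+20+19+10+16+14 = 110
Hub→#101→#102→#103→#106→#105→#104→Hub: 12+19+20+19+6+16+18 = 110
Hub→#101→#102→#104→#103→#105→#106→Hub: 12+19+25+9+25+6+8 = 104
Hub→#101→#102→#104→#103→#106→#105→Hub: 12+19+25+9+19+6+14 = 104
… (352 more)
Hub→#102→#103→#104→#101→#105→#106→Hub: 7+20+9+6+10+6+8 = 66  ← best
The minimum is 66.
One optimal route: Hub → #102 → #103 → #104 → #101 → #105 → #106 → Hub (or its reverse).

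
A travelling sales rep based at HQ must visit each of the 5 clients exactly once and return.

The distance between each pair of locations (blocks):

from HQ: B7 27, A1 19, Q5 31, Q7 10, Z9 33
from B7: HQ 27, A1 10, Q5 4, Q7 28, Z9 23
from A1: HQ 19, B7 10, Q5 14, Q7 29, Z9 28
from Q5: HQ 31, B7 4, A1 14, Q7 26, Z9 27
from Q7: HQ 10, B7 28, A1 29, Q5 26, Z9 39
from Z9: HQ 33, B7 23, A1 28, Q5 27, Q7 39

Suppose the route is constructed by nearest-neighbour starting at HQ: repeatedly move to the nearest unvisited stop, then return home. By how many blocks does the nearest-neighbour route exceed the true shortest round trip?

The nearest-neighbour route is 2 blocks longer than optimal.

HQ: Q7=10, A1=19, B7=27, Q5=31, Z9=33 ⇒ Q7
Q7: Q5=26, B7=28, A1=29, Z9=39 ⇒ Q5
Q5: B7=4, A1=14, Z9=27 ⇒ B7
B7: A1=10, Z9=23 ⇒ A1
A1: Z9=28 ⇒ Z9
NN route HQ → Q7 → Q5 → B7 → A1 → Z9 → HQ costs 111.
Optimal: HQ → A1 → B7 → Q5 → Z9 → Q7 → HQ costs 109 (by enumerating all 60 distinct tours).
Excess = 111 − 109 = 2.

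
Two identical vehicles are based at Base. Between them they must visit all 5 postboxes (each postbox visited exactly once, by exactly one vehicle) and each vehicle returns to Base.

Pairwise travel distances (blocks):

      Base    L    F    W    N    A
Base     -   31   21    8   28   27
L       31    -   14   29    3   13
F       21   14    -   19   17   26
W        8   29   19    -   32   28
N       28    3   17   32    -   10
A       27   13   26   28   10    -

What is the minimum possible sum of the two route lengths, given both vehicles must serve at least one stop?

91 blocks — the smallest possible combined total.

Check every non-empty split of the stops between the two vehicles; for each half take its own optimal tour:
  {L} + {F, W, N, A}: 62 + 81 = 143
  {F} + {L, W, N, A}: 42 + 77 = 119
  {L, F} + {W, N, A}: 66 + 74 = 140
  {W} + {L, F, N, A}: 16 + 75 = 91
  {L, W} + {F, N, A}: 68 + 75 = 143
  {F, W} + {L, N, A}: 48 + 71 = 119
  … (15 splits in total)
Best: vehicle 1 Base → W → Base = 16; vehicle 2 Base → F → L → N → A → Base = 75; combined 91.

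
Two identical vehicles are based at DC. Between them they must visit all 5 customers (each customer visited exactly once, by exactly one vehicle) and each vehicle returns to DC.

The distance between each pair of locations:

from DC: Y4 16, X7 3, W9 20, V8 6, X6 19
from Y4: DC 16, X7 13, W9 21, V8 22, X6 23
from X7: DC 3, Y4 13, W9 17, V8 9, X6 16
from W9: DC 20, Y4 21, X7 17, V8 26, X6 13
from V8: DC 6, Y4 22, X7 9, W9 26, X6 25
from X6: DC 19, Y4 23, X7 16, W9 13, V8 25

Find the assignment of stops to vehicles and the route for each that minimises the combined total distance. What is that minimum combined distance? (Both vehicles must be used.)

Check every non-empty split of the stops between the two vehicles; for each half take its own optimal tour:
  {Y4} + {X7, W9, V8, X6}: 32 + 64 = 96
  {X7} + {Y4, W9, V8, X6}: 6 + 81 = 87
  {Y4, X7} + {W9, V8, X6}: 32 + 64 = 96
  {W9} + {Y4, X7, V8, X6}: 40 + 70 = 110
  {Y4, W9} + {X7, V8, X6}: 57 + 50 = 107
  {X7, W9} + {Y4, V8, X6}: 40 + 70 = 110
  … (15 splits in total)
  {V8} + {Y4, X7, W9, X6}: 12 + 69 = 81  ← best
Best: vehicle 1 DC → V8 → DC = 12; vehicle 2 DC → Y4 → W9 → X6 → X7 → DC = 69; combined 81.

81 — the smallest possible combined total.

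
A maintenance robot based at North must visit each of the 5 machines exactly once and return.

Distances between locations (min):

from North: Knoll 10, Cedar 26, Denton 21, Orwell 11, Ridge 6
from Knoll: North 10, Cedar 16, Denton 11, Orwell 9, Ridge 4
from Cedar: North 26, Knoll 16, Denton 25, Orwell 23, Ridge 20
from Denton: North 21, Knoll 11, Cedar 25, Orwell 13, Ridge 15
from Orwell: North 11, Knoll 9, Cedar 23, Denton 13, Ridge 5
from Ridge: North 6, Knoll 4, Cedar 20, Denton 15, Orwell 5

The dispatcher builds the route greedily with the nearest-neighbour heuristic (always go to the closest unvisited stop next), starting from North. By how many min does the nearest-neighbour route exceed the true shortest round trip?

North: Ridge=6, Knoll=10, Orwell=11, Denton=21, Cedar=26 ⇒ Ridge
Ridge: Knoll=4, Orwell=5, Denton=15, Cedar=20 ⇒ Knoll
Knoll: Orwell=9, Denton=11, Cedar=16 ⇒ Orwell
Orwell: Denton=13, Cedar=23 ⇒ Denton
Denton: Cedar=25 ⇒ Cedar
NN route North → Ridge → Knoll → Orwell → Denton → Cedar → North costs 83.
Optimal: North → Knoll → Cedar → Denton → Orwell → Ridge → North costs 75 (by enumerating all 60 distinct tours).
Excess = 83 − 75 = 8.

8 min longer than the optimal tour.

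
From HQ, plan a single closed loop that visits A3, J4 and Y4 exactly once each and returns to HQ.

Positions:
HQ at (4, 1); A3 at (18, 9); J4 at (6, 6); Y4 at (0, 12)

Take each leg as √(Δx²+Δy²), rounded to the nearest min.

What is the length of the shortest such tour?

With 3 stops there are 3!/2 = 3 distinct round trips (a route and its reverse cost the same).
HQ-A3-J4-Y4-HQ: 16+12+8+12 = 48
HQ-A3-Y4-J4-HQ: 16+18+8+5 = 47
HQ-J4-A3-Y4-HQ: 5+12+18+12 = 47
The minimum is 47.
One optimal route: HQ → A3 → Y4 → J4 → HQ (or its reverse).

Shortest round trip = 47 min.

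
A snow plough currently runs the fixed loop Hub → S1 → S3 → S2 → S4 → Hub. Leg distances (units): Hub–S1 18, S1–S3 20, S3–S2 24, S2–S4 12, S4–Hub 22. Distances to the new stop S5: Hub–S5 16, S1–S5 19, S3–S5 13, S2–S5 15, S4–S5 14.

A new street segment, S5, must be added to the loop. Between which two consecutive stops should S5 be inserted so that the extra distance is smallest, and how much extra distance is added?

Insertion cost between consecutive stops i–j is d(i,S5) + d(S5,j) − d(i,j):
  between Hub and S1: 16 + 19 − 18 = 17
  between S1 and S3: 19 + 13 − 20 = 12
  between S3 and S2: 13 + 15 − 24 = 4
  between S2 and S4: 15 + 14 − 12 = 17
  between S4 and Hub: 14 + 16 − 22 = 8
Cheapest insertion is between S3 and S2, adding 4.
New total = 96 + 4 = 100.

Adding 4 by placing S5 on the S3–S2 leg.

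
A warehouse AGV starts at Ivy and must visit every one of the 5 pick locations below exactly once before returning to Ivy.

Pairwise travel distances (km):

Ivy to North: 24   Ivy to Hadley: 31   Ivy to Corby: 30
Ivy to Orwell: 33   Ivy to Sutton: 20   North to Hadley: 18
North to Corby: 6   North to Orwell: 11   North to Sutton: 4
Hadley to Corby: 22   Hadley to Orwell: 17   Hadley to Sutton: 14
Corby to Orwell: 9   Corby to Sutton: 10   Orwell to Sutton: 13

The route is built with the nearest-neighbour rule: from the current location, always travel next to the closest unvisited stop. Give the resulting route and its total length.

87 km along Ivy → Sutton → North → Corby → Orwell → Hadley → Ivy.

From Ivy: distances to unvisited — Sutton=20, North=24, Corby=30, Hadley=31, Orwell=33. Nearest is Sutton (20).
From Sutton: distances to unvisited — North=4, Corby=10, Orwell=13, Hadley=14. Nearest is North (4).
From North: distances to unvisited — Corby=6, Orwell=11, Hadley=18. Nearest is Corby (6).
From Corby: distances to unvisited — Orwell=9, Hadley=22. Nearest is Orwell (9).
From Orwell: distances to unvisited — Hadley=17. Nearest is Hadley (17).
Return Hadley→Ivy: 31.
Total = 20 + 4 + 6 + 9 + 17 + 31 = 87.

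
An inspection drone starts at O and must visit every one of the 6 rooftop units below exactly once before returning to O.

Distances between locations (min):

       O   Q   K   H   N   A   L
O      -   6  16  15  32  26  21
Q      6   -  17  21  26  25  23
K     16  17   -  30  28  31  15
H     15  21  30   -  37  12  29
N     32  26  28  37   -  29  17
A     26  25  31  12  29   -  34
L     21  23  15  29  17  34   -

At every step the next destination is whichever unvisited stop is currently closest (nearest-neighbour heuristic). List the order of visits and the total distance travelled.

At O the remaining stops are Q 6, H 15, K 16, L 21, A 26, N 32; go to Q.
At Q the remaining stops are K 17, H 21, L 23, A 25, N 26; go to K.
At K the remaining stops are L 15, N 28, H 30, A 31; go to L.
At L the remaining stops are N 17, H 29, A 34; go to N.
At N the remaining stops are A 29, H 37; go to A.
At A the remaining stops are H 12; go to H.
Return H→O: 15.
Total = 6 + 17 + 15 + 17 + 29 + 12 + 15 = 111.

Total distance 111 min via the nearest-neighbour route O → Q → K → L → N → A → H → O.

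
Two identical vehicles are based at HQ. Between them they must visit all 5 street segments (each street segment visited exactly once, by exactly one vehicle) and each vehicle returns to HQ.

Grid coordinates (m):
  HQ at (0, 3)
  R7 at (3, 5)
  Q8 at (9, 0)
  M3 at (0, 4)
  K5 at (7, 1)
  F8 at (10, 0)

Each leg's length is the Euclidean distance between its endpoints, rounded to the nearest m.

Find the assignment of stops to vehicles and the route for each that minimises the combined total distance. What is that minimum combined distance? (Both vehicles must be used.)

Try each way of splitting the stops between the two vehicles (each non-empty) and, for each split, find the best tour for each vehicle:
  {R7} + {Q8, M3, K5, F8}: 8 + 22 = 30
  {Q8} + {R7, M3, K5, F8}: 18 + 23 = 41
  {R7, Q8} + {M3, K5, F8}: 21 + 22 = 43
  {M3} + {R7, Q8, K5, F8}: 2 + 23 = 25
  {R7, M3} + {Q8, K5, F8}: 8 + 20 = 28
  {Q8, M3} + {R7, K5, F8}: 20 + 23 = 43
  … (15 splits in total)
Best: vehicle 1 HQ → M3 → HQ = 2; vehicle 2 HQ → R7 → Q8 → F8 → K5 → HQ = 23; combined 25.

Minimum combined distance: 25 m.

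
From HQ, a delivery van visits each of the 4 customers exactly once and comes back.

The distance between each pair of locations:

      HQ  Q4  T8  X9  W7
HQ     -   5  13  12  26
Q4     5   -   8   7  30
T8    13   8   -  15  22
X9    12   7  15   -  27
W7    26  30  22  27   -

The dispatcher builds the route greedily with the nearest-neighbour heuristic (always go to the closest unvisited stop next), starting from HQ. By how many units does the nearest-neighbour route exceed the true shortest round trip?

HQ: Q4=5, X9=12, T8=13, W7=26 ⇒ Q4
Q4: X9=7, T8=8, W7=30 ⇒ X9
X9: T8=15, W7=27 ⇒ T8
T8: W7=22 ⇒ W7
NN route HQ → Q4 → X9 → T8 → W7 → HQ costs 75.
Optimal: HQ → Q4 → T8 → W7 → X9 → HQ costs 74 (by enumerating all 12 distinct tours).
Excess = 75 − 74 = 1.

Excess over optimum: 1.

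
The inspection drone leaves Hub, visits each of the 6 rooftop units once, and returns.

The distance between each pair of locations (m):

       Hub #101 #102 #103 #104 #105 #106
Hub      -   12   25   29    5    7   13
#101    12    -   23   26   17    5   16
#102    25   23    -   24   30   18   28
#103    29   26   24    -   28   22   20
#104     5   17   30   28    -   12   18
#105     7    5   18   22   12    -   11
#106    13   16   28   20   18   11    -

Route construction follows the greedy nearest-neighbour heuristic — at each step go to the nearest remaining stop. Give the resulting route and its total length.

Hub → [#104:5 / #105:7 / #101:12 / #106:13 / #102:25 / #103:29] → #104 (5)
#104 → [#105:12 / #101:17 / #106:18 / #103:28 / #102:30] → #105 (12)
#105 → [#101:5 / #106:11 / #102:18 / #103:22] → #101 (5)
#101 → [#106:16 / #102:23 / #103:26] → #106 (16)
#106 → [#103:20 / #102:28] → #103 (20)
#103 → [#102:24] → #102 (24)
Return #102→Hub: 25.
Total = 5 + 12 + 5 + 16 + 20 + 24 + 25 = 107.

Total distance 107 m via the nearest-neighbour route Hub → #104 → #105 → #101 → #106 → #103 → #102 → Hub.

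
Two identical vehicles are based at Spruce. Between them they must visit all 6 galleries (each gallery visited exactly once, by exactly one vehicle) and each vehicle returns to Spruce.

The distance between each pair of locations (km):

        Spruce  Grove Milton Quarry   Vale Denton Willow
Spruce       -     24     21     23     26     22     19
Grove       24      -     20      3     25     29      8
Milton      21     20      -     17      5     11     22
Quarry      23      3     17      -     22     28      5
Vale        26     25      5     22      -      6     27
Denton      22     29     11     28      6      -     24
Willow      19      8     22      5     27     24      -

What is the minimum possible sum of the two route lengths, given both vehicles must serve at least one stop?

Minimum combined distance: 105 km.

There are 2^5 − 1 = 31 ways to divide the 6 stops into two non-empty groups. For each, the best each vehicle can do is its own shortest tour through its group:
  {Grove} + {Milton, Quarry, Vale, Denton, Willow}: 48 + 74 = 122
  {Milton} + {Grove, Quarry, Vale, Denton, Willow}: 42 + 80 = 122
  {Grove, Milton} + {Quarry, Vale, Denton, Willow}: 65 + 74 = 139
  {Quarry} + {Grove, Milton, Vale, Denton, Willow}: 46 + 80 = 126
  {Grove, Quarry} + {Milton, Vale, Denton, Willow}: 50 + 74 = 124
  {Milton, Quarry} + {Grove, Vale, Denton, Willow}: 61 + 80 = 141
  … (31 splits in total)
  {Milton, Vale, Denton} + {Grove, Quarry, Willow}: 54 + 51 = 105  ← best
Best: vehicle 1 Spruce → Milton → Vale → Denton → Spruce = 54; vehicle 2 Spruce → Grove → Quarry → Willow → Spruce = 51; combined 105.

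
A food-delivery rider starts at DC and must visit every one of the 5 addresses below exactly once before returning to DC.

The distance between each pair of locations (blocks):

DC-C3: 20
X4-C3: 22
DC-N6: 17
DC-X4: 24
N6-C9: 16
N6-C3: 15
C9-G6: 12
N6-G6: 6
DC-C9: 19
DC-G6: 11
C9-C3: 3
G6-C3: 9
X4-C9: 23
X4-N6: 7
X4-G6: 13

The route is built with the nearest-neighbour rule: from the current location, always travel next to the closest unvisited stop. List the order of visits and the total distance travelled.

From DC: distances to unvisited — G6=11, N6=17, C9=19, C3=20, X4=24. Nearest is G6 (11).
From G6: distances to unvisited — N6=6, C3=9, C9=12, X4=13. Nearest is N6 (6).
From N6: distances to unvisited — X4=7, C3=15, C9=16. Nearest is X4 (7).
From X4: distances to unvisited — C3=22, C9=23. Nearest is C3 (22).
From C3: distances to unvisited — C9=3. Nearest is C9 (3).
Return C9→DC: 19.
Total = 11 + 6 + 7 + 22 + 3 + 19 = 68.

68 blocks along DC → G6 → N6 → X4 → C3 → C9 → DC.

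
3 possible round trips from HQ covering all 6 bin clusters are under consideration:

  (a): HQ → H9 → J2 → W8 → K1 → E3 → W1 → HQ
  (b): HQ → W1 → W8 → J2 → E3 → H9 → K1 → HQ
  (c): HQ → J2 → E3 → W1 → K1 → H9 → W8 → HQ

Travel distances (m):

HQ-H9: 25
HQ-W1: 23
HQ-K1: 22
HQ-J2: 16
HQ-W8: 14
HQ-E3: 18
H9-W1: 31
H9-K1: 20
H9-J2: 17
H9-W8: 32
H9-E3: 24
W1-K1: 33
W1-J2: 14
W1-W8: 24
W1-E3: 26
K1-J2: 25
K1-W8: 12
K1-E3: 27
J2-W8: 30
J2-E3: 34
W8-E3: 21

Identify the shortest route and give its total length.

Shortest is (a), total 160 m.

(a): 25 + 17 + 30 + 12 + 27 + 26 + 23 = 160
(b): 23 + 24 + 30 + 34 + 24 + 20 + 22 = 177
(c): 16 + 34 + 26 + 33 + 20 + 32 + 14 = 175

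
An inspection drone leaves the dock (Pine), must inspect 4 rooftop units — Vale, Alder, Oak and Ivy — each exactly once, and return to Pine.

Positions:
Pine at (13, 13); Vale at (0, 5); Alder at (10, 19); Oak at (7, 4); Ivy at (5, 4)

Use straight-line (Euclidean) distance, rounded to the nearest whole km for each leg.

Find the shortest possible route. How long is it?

With 4 stops there are 4!/2 = 12 distinct round trips (a route and its reverse cost the same).
Pine - Vale - Alder - Oak - Ivy - Pine: 15+17+15+2+12 = 61
Pine - Vale - Alder - Ivy - Oak - Pine: 15+17+16+2+11 = 61
Pine - Vale - Oak - Alder - Ivy - Pine: 15+7+15+16+12 = 65
Pine - Vale - Oak - Ivy - Alder - Pine: 15+7+2+16+7 = 47
Pine - Vale - Ivy - Alder - Oak - Pine: 15+5+16+15+11 = 62
Pine - Vale - Ivy - Oak - Alder - Pine: 15+5+2+15+7 = 44
Pine - Alder - Vale - Oak - Ivy - Pine: 7+17+7+2+12 = 45
Pine - Alder - Vale - Ivy - Oak - Pine: 7+17+5+2+11 = 42
Pine - Alder - Oak - Vale - Ivy - Pine: 7+15+7+5+12 = 46
Pine - Alder - Ivy - Vale - Oak - Pine: 7+16+5+7+11 = 46
Pine - Oak - Vale - Alder - Ivy - Pine: 11+7+17+16+12 = 63
Pine - Oak - Alder - Vale - Ivy - Pine: 11+15+17+5+12 = 60
The minimum is 42.
One optimal route: Pine → Alder → Vale → Ivy → Oak → Pine (or its reverse).

42 km — the shortest possible round trip.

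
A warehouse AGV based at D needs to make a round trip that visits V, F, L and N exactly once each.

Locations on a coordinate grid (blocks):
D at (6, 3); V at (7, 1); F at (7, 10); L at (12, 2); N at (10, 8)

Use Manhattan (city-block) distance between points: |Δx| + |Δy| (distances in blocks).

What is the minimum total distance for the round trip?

30 blocks — the shortest possible round trip.

With 4 stops there are 4!/2 = 12 distinct round trips (a route and its reverse cost the same).
D → V → F → L → N → D: 3+9+13+8+9 = 42
D → V → F → N → L → D: 3+9+5+8+7 = 32
D → V → L → F → N → D: 3+6+13+5+9 = 36
D → V → L → N → F → D: 3+6+8+5+8 = 30
D → V → N → F → L → D: 3+10+5+13+7 = 38
D → V → N → L → F → D: 3+10+8+13+8 = 42
D → F → V → L → N → D: 8+9+6+8+9 = 40
D → F → V → N → L → D: 8+9+10+8+7 = 42
D → F → L → V → N → D: 8+13+6+10+9 = 46
D → F → N → V → L → D: 8+5+10+6+7 = 36
D → L → V → F → N → D: 7+6+9+5+9 = 36
D → L → F → V → N → D: 7+13+9+10+9 = 48
The minimum is 30.
One optimal route: D → V → L → N → F → D (or its reverse).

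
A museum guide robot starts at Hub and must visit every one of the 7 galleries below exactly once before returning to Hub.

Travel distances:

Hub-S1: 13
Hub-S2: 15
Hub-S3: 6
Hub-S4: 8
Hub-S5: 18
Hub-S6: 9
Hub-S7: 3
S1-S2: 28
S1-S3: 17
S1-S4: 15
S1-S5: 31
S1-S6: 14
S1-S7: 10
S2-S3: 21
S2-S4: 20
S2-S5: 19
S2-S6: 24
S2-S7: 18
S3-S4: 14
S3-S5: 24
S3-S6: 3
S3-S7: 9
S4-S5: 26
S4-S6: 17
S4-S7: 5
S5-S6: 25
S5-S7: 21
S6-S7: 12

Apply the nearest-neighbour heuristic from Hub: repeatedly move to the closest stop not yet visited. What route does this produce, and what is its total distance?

104 along Hub → S7 → S4 → S3 → S6 → S1 → S2 → S5 → Hub.

From Hub: distances to unvisited — S7=3, S3=6, S4=8, S6=9, S1=13, S2=15, S5=18. Nearest is S7 (3).
From S7: distances to unvisited — S4=5, S3=9, S1=10, S6=12, S2=18, S5=21. Nearest is S4 (5).
From S4: distances to unvisited — S3=14, S1=15, S6=17, S2=20, S5=26. Nearest is S3 (14).
From S3: distances to unvisited — S6=3, S1=17, S2=21, S5=24. Nearest is S6 (3).
From S6: distances to unvisited — S1=14, S2=24, S5=25. Nearest is S1 (14).
From S1: distances to unvisited — S2=28, S5=31. Nearest is S2 (28).
From S2: distances to unvisited — S5=19. Nearest is S5 (19).
Return S5→Hub: 18.
Total = 3 + 5 + 14 + 3 + 14 + 28 + 19 + 18 = 104.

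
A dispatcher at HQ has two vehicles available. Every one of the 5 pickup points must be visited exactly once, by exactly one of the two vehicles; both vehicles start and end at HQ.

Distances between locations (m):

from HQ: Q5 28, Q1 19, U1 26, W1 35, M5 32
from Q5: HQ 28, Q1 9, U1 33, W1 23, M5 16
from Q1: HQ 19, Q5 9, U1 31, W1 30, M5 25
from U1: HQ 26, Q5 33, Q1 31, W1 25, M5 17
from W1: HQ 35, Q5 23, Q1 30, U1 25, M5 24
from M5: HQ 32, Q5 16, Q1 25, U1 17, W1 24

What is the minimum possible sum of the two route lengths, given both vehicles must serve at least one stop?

There are 2^4 − 1 = 15 ways to divide the 5 stops into two non-empty groups. For each, the best each vehicle can do is its own shortest tour through its group:
  {Q5} + {Q1, U1, W1, M5}: 56 + 116 = 172
  {Q1} + {Q5, U1, W1, M5}: 38 + 117 = 155
  {Q5, Q1} + {U1, W1, M5}: 56 + 102 = 158
  {U1} + {Q5, Q1, W1, M5}: 52 + 103 = 155
  {Q5, U1} + {Q1, W1, M5}: 87 + 103 = 190
  {Q1, U1} + {Q5, W1, M5}: 76 + 103 = 179
  … (15 splits in total)
Best: vehicle 1 HQ → Q1 → HQ = 38; vehicle 2 HQ → U1 → M5 → Q5 → W1 → HQ = 117; combined 155.

Minimum combined distance: 155 m.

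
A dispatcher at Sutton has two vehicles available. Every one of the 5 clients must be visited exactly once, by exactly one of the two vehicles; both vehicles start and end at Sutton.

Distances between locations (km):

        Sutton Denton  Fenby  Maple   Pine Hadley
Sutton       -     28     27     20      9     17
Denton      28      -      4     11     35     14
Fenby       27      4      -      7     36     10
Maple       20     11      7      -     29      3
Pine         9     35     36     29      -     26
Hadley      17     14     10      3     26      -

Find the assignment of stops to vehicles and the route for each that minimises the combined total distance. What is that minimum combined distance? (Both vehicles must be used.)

Try each way of splitting the stops between the two vehicles (each non-empty) and, for each split, find the best tour for each vehicle:
  {Denton} + {Fenby, Maple, Pine, Hadley}: 56 + 72 = 128
  {Fenby} + {Denton, Maple, Pine, Hadley}: 54 + 75 = 129
  {Denton, Fenby} + {Maple, Pine, Hadley}: 59 + 58 = 117
  {Maple} + {Denton, Fenby, Pine, Hadley}: 40 + 75 = 115
  {Denton, Maple} + {Fenby, Pine, Hadley}: 59 + 72 = 131
  {Fenby, Maple} + {Denton, Pine, Hadley}: 54 + 75 = 129
  … (15 splits in total)
  {Pine} + {Denton, Fenby, Maple, Hadley}: 18 + 59 = 77  ← best
Best: vehicle 1 Sutton → Pine → Sutton = 18; vehicle 2 Sutton → Denton → Fenby → Maple → Hadley → Sutton = 59; combined 77.

77 km — the smallest possible combined total.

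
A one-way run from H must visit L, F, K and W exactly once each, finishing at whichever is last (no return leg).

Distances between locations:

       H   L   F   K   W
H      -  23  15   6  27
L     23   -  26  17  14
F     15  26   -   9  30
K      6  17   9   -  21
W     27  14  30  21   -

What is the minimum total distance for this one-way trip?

Shortest open route: 55.

There are 4! = 24 possible orderings.
H → L → F → K → W: 23+26+9+21 = 79
H → L → F → W → K: 23+26+30+21 = 100
H → L → K → F → W: 23+17+9+30 = 79
H → L → K → W → F: 23+17+21+30 = 91
H → L → W → F → K: 23+14+30+9 = 76
H → L → W → K → F: 23+14+21+9 = 67
H → F → L → K → W: 15+26+17+21 = 79
H → F → L → W → K: 15+26+14+21 = 76
H → F → K → L → W: 15+9+17+14 = 55
H → F → K → W → L: 15+9+21+14 = 59
H → F → W → L → K: 15+30+14+17 = 76
H → F → W → K → L: 15+30+21+17 = 83
H → K → L → F → W: 6+17+26+30 = 79
H → K → L → W → F: 6+17+14+30 = 67
… (10 more)
The minimum is 55.
One shortest path: H → F → K → L → W.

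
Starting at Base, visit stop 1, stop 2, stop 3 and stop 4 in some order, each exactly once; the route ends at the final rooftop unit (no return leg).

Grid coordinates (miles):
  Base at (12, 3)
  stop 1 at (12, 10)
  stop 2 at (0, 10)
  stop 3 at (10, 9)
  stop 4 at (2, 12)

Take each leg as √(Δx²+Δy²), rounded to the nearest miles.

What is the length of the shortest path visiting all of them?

Minimum one-way distance = 21 miles.

There are 4! = 24 possible orderings.
Base - stop 1 - stop 2 - stop 3 - stop 4: 7+12+10+9 = 38
Base - stop 1 - stop 2 - stop 4 - stop 3: 7+12+3+9 = 31
Base - stop 1 - stop 3 - stop 2 - stop 4: 7+2+10+3 = 22
Base - stop 1 - stop 3 - stop 4 - stop 2: 7+2+9+3 = 21
Base - stop 1 - stop 4 - stop 2 - stop 3: 7+10+3+10 = 30
Base - stop 1 - stop 4 - stop 3 - stop 2: 7+10+9+10 = 36
Base - stop 2 - stop 1 - stop 3 - stop 4: 14+12+2+9 = 37
Base - stop 2 - stop 1 - stop 4 - stop 3: 14+12+10+9 = 45
Base - stop 2 - stop 3 - stop 1 - stop 4: 14+10+2+10 = 36
Base - stop 2 - stop 3 - stop 4 - stop 1: 14+10+9+10 = 43
Base - stop 2 - stop 4 - stop 1 - stop 3: 14+3+10+2 = 29
Base - stop 2 - stop 4 - stop 3 - stop 1: 14+3+9+2 = 28
Base - stop 3 - stop 1 - stop 2 - stop 4: 6+2+12+3 = 23
Base - stop 3 - stop 1 - stop 4 - stop 2: 6+2+10+3 = 21
… (10 more)
The minimum is 21.
One shortest path: Base → stop 1 → stop 3 → stop 4 → stop 2.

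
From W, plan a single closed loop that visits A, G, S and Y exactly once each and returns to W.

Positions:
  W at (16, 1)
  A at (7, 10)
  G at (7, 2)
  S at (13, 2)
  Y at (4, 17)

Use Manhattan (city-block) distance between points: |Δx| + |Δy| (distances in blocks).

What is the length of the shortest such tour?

W - A - G - S - Y - W: 18+8+6+24+28 = 84
W - A - G - Y - S - W: 18+8+18+24+4 = 72
W - A - S - G - Y - W: 18+14+6+18+28 = 84
W - A - S - Y - G - W: 18+14+24+18+10 = 84
W - A - Y - G - S - W: 18+10+18+6+4 = 56
W - A - Y - S - G - W: 18+10+24+6+10 = 68
W - G - A - S - Y - W: 10+8+14+24+28 = 84
W - G - A - Y - S - W: 10+8+10+24+4 = 56
W - G - S - A - Y - W: 10+6+14+10+28 = 68
W - G - Y - A - S - W: 10+18+10+14+4 = 56
W - S - A - G - Y - W: 4+14+8+18+28 = 72
W - S - G - A - Y - W: 4+6+8+10+28 = 56
The minimum is 56.
One optimal route: W → A → Y → G → S → W (or its reverse).

Minimum total distance: 56 blocks.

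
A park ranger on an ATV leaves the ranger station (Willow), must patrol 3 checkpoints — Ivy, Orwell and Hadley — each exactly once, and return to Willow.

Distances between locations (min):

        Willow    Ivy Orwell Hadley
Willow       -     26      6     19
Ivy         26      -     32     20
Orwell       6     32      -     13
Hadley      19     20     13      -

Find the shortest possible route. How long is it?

Willow - Ivy - Orwell - Hadley - Willow: 26+32+13+19 = 90
Willow - Ivy - Hadley - Orwell - Willow: 26+20+13+6 = 65
Willow - Orwell - Ivy - Hadley - Willow: 6+32+20+19 = 77
The minimum is 65.
One optimal route: Willow → Ivy → Hadley → Orwell → Willow (or its reverse).

Shortest round trip = 65 min.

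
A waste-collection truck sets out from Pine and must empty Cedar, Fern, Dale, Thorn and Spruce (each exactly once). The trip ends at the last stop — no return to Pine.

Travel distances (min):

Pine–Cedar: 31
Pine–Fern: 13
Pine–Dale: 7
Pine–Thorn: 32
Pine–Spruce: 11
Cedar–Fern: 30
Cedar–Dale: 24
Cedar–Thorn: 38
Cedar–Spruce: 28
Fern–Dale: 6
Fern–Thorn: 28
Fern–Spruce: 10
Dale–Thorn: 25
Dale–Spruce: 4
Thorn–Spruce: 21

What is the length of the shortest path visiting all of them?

Minimum one-way distance = 82 min.

There are 5! = 120 possible orderings.
Pine→Cedar→Fern→Dale→Thorn→Spruce: 31+30+6+25+21 = 113
Pine→Cedar→Fern→Dale→Spruce→Thorn: 31+30+6+4+21 = 92
Pine→Cedar→Fern→Thorn→Dale→Spruce: 31+30+28+25+4 = 118
Pine→Cedar→Fern→Thorn→Spruce→Dale: 31+30+28+21+4 = 114
Pine→Cedar→Fern→Spruce→Dale→Thorn: 31+30+10+4+25 = 100
Pine→Cedar→Fern→Spruce→Thorn→Dale: 31+30+10+21+25 = 117
Pine→Cedar→Dale→Fern→Thorn→Spruce: 31+24+6+28+21 = 110
Pine→Cedar→Dale→Fern→Spruce→Thorn: 31+24+6+10+21 = 92
Pine→Cedar→Dale→Thorn→Fern→Spruce: 31+24+25+28+10 = 118
Pine→Cedar→Dale→Thorn→Spruce→Fern: 31+24+25+21+10 = 111
Pine→Cedar→Dale→Spruce→Fern→Thorn: 31+24+4+10+28 = 97
Pine→Cedar→Dale→Spruce→Thorn→Fern: 31+24+4+21+28 = 108
Pine→Cedar→Thorn→Fern→Dale→Spruce: 31+38+28+6+4 = 107
Pine→Cedar→Thorn→Fern→Spruce→Dale: 31+38+28+10+4 = 111
… (106 more)
Pine→Fern→Dale→Spruce→Thorn→Cedar: 13+6+4+21+38 = 82  ← best
The minimum is 82.
One shortest path: Pine → Fern → Dale → Spruce → Thorn → Cedar.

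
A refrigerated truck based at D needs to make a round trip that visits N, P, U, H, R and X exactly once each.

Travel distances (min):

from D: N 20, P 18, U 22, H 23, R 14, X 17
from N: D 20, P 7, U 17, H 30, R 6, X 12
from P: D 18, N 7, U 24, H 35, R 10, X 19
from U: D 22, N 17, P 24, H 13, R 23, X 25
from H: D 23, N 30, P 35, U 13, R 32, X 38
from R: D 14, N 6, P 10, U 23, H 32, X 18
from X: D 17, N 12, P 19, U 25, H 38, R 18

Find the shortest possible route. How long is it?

Minimum total distance: 104 min.

With 6 stops there are 6!/2 = 360 distinct round trips (a route and its reverse cost the same).
D → N → P → U → H → R → X → D: 20+7+24+13+32+18+17 = 131
D → N → P → U → H → X → R → D: 20+7+24+13+38+18+14 = 134
D → N → P → U → R → H → X → D: 20+7+24+23+32+38+17 = 161
D → N → P → U → R → X → H → D: 20+7+24+23+18+38+23 = 153
D → N → P → U → X → H → R → D: 20+7+24+25+38+32+14 = 160
D → N → P → U → X → R → H → D: 20+7+24+25+18+32+23 = 149
D → N → P → H → U → R → X → D: 20+7+35+13+23+18+17 = 133
D → N → P → H → U → X → R → D: 20+7+35+13+25+18+14 = 132
… (352 more)
D → H → U → X → N → P → R → D: 23+13+25+12+7+10+14 = 104  ← best
The minimum is 104.
One optimal route: D → H → U → X → N → P → R → D (or its reverse).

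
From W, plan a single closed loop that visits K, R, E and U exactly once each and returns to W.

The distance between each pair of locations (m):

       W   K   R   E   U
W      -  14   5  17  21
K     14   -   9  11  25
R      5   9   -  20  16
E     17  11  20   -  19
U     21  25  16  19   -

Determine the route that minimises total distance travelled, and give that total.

Minimum total distance: 65 m.

There are 12 distinct closed tours to check (reversals are equivalent).
W-K-R-E-U-W: 14+9+20+19+21 = 83
W-K-R-U-E-W: 14+9+16+19+17 = 75
W-K-E-R-U-W: 14+11+20+16+21 = 82
W-K-E-U-R-W: 14+11+19+16+5 = 65
W-K-U-R-E-W: 14+25+16+20+17 = 92
W-K-U-E-R-W: 14+25+19+20+5 = 83
W-R-K-E-U-W: 5+9+11+19+21 = 65
W-R-K-U-E-W: 5+9+25+19+17 = 75
W-R-E-K-U-W: 5+20+11+25+21 = 82
W-R-U-K-E-W: 5+16+25+11+17 = 74
W-E-K-R-U-W: 17+11+9+16+21 = 74
W-E-R-K-U-W: 17+20+9+25+21 = 92
The minimum is 65.
One optimal route: W → K → E → U → R → W (or its reverse).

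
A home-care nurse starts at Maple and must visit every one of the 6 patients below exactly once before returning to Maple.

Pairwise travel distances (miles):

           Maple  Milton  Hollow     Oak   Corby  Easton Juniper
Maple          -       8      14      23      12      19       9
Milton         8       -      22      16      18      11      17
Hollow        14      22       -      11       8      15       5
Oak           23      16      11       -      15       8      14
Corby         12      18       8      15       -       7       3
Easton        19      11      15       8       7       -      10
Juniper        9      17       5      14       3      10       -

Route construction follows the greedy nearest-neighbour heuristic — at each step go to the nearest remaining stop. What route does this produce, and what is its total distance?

Nearest-neighbour total = 68 miles; route Maple → Milton → Easton → Corby → Juniper → Hollow → Oak → Maple.

Maple → [Milton:8 / Juniper:9 / Corby:12 / Hollow:14 / Easton:19 / Oak:23] → Milton (8)
Milton → [Easton:11 / Oak:16 / Juniper:17 / Corby:18 / Hollow:22] → Easton (11)
Easton → [Corby:7 / Oak:8 / Juniper:10 / Hollow:15] → Corby (7)
Corby → [Juniper:3 / Hollow:8 / Oak:15] → Juniper (3)
Juniper → [Hollow:5 / Oak:14] → Hollow (5)
Hollow → [Oak:11] → Oak (11)
Return Oak→Maple: 23.
Total = 8 + 11 + 7 + 3 + 5 + 11 + 23 = 68.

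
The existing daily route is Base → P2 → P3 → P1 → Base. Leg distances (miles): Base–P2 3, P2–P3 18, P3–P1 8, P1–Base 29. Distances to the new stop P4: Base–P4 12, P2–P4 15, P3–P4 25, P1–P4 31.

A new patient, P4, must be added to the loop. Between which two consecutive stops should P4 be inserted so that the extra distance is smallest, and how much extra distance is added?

Insertion cost between consecutive stops i–j is d(i,P4) + d(P4,j) − d(i,j):
  between Base and P2: 12 + 15 − 3 = 24
  between P2 and P3: 15 + 25 − 18 = 22
  between P3 and P1: 25 + 31 − 8 = 48
  between P1 and Base: 31 + 12 − 29 = 14
Cheapest insertion is between P1 and Base, adding 14.
New total = 58 + 14 = 72.

+14 miles — insert P4 between P1 and Base.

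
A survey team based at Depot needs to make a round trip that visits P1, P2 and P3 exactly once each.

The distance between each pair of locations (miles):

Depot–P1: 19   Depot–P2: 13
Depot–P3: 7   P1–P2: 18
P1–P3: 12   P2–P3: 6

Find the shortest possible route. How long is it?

Shortest round trip = 50 miles.

There are 3 distinct closed tours to check (reversals are equivalent).
Depot - P1 - P2 - P3 - Depot: 19+18+6+7 = 50
Depot - P1 - P3 - P2 - Depot: 19+12+6+13 = 50
Depot - P2 - P1 - P3 - Depot: 13+18+12+7 = 50
The minimum is 50.
One optimal route: Depot → P1 → P2 → P3 → Depot (or its reverse).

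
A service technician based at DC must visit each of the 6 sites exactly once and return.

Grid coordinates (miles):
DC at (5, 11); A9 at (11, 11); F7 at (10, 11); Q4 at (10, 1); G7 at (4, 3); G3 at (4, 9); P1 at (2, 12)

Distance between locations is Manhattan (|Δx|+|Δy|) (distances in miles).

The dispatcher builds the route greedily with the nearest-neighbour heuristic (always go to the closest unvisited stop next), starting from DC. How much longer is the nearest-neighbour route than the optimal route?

The nearest-neighbour route is 6 miles longer than optimal.

From DC: G3=3, P1=4, F7=5, A9=6, G7=9, Q4=15 → choose G3 (3).
From G3: P1=5, G7=6, F7=8, A9=9, Q4=14 → choose P1 (5).
From P1: F7=9, A9=10, G7=11, Q4=19 → choose F7 (9).
From F7: A9=1, Q4=10, G7=14 → choose A9 (1).
From A9: Q4=11, G7=15 → choose Q4 (11).
From Q4: G7=8 → choose G7 (8).
NN route DC → G3 → P1 → F7 → A9 → Q4 → G7 → DC costs 46.
Optimal: DC → A9 → F7 → Q4 → G7 → G3 → P1 → DC costs 40 (by enumerating all 360 distinct tours).
Excess = 46 − 40 = 6.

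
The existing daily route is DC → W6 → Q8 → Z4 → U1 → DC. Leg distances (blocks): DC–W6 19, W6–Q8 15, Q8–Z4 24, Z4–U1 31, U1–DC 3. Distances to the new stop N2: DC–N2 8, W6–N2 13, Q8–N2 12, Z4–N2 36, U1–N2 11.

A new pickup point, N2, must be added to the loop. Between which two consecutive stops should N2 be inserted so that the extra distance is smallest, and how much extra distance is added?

Adding 2 blocks by placing N2 on the DC–W6 leg.

Insertion cost between consecutive stops i–j is d(i,N2) + d(N2,j) − d(i,j):
  between DC and W6: 8 + 13 − 19 = 2
  between W6 and Q8: 13 + 12 − 15 = 10
  between Q8 and Z4: 12 + 36 − 24 = 24
  between Z4 and U1: 36 + 11 − 31 = 16
  between U1 and DC: 11 + 8 − 3 = 16
Cheapest insertion is between DC and W6, adding 2.
New total = 92 + 2 = 94.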